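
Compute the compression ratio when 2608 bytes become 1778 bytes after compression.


Ratio = original / compressed = 2608 / 1778 = 1.4668

1.4668


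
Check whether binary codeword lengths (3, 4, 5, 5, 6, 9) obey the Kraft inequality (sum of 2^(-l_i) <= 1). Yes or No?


Kraft sum = sum(2^(-l_i)) = 0.2676, need <= 1. Result: satisfied (a binary prefix-free code with these lengths exists)

Yes


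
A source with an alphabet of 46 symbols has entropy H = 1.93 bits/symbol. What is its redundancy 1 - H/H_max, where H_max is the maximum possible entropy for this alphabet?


H_max = log2(K) = log2(46) = 5.5236 bits/symbol. Redundancy = 1 - H/H_max = 1 - 1.93/5.5236 = 1 - 0.3494 = 0.6506

0.6506


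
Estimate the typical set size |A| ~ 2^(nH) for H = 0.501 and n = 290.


log2|A_typical| = nH = 290 * 0.501 = 145.29, so |A_typical| ~ 2^145.29 = 5.453e+43

5.453e+43


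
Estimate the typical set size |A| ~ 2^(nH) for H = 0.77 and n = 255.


log2|A_typical| = nH = 255 * 0.77 = 196.35, so |A_typical| ~ 2^196.35 = 1.280e+59

1.280e+59


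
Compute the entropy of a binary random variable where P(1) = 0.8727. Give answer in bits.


H = -p*log2(p) - (1-p)*log2(1-p). -0.8727*log2(0.8727) = 0.171435; -0.1273*log2(0.1273) = 0.378551. H = 0.171435 + 0.378551 = 0.55

0.55 bits


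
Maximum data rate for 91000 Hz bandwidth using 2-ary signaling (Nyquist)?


Rate = 2 * B * log2(M) = 2 * 91000 * 1.0 = 182000.0

182000.0 bps


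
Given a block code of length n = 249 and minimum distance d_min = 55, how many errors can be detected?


Detection capability = d_min - 1 = 55 - 1 = 54

54 errors


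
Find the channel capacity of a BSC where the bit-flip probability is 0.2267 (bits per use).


H(p) = -p*log2(p) - (1-p)*log2(1-p) = -0.2267*log2(0.2267) - 0.7733*log2(0.7733) = 0.485397 + 0.286817 = 0.7722. C = 1 - H(p) = 1 - 0.7722 = 0.2278

0.2278 bits


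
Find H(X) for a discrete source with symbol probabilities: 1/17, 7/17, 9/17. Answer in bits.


H = -sum(p_i * log2(p_i)). Terms: -(1/17)*log2(1/17) = 0.240439; -(7/17)*log2(7/17) = 0.527103; -(9/17)*log2(9/17) = 0.485755. H = 0.240439 + 0.527103 + 0.485755 = 1.2533

1.2533 bits


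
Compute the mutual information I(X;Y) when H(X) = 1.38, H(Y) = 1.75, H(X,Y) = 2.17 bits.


I(X;Y) = H(X) + H(Y) - H(X,Y) = 1.38 + 1.75 - 2.17 = 0.96

0.96 bits


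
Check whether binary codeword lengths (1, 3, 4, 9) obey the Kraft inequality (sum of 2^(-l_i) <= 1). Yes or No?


Kraft sum = sum(2^(-l_i)) = 0.6895, need <= 1. Result: satisfied (a binary prefix-free code with these lengths exists)

Yes


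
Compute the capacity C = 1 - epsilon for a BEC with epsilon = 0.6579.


C = 1 - epsilon = 1 - 0.6579 = 0.3421

0.3421 bits


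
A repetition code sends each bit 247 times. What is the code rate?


Rate = k/n = 1/247

1/247


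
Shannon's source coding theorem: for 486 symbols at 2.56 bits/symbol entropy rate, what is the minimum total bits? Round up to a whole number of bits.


Minimum bits >= n * H = 486 * 2.56 = 1244.16, rounded up to a whole number of bits = 1245

1245 bits


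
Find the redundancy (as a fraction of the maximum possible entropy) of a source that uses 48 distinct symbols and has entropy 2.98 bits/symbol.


H_max = log2(K) = log2(48) = 5.585 bits/symbol. Redundancy = 1 - H/H_max = 1 - 2.98/5.585 = 1 - 0.5336 = 0.4664

0.4664


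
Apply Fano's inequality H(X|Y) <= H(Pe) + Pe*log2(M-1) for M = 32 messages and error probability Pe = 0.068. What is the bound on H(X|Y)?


H(Pe) = -Pe*log2(Pe) - (1-Pe)*log2(1-Pe) = -0.068*log2(0.068) - 0.932*log2(0.932) = 0.263726 + 0.094689 = 0.3584. Pe*log2(M-1) = 0.068*log2(31) = 0.336885. Bound = H(Pe) + Pe*log2(M-1) = 0.263726 + 0.094689 + 0.336885 = 0.6953

0.6953 bits


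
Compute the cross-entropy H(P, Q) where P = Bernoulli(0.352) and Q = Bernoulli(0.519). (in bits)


H(P,Q) = -p*log2(q) - (1-p)*log2(1-q). -0.352*log2(0.519) = 0.333060; -0.648*log2(0.481) = 0.684217. H(P,Q) = 0.333060 + 0.684217 = 1.0173

1.0173 bits


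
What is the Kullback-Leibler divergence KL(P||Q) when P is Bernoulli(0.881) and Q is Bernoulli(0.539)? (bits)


KL = p*log2(p/q) + (1-p)*log2((1-p)/(1-q)) = 0.881*log2(0.881/0.539) + 0.119*log2(0.119/0.461) = 0.392

0.392 bits


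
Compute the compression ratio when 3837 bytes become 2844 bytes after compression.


Ratio = original / compressed = 3837 / 2844 = 1.3492

1.3492


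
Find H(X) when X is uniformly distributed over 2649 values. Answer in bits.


H = log2(n) = log2(2649) = 11.3712

11.3712 bits


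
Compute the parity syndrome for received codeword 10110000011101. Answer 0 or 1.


Syndrome = XOR of all bits = 1 XOR 0 XOR 1 XOR 1 XOR 0 XOR 0 XOR 0 XOR 0 XOR 0 XOR 1 XOR 1 XOR 1 XOR 0 XOR 1 = 1

1


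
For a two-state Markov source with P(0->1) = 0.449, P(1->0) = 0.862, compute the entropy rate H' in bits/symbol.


Stationary distribution: pi_0 = p10/(p01+p10) = 0.6575, pi_1 = 0.3425. Entropy rate H' = pi_0*H(p01) + pi_1*H(p10) = 0.6575*0.9925 + 0.3425*0.579 = 0.8509

0.8509 bits/symbol


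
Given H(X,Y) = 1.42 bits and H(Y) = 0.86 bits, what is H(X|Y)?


H(X|Y) = H(X,Y) - H(Y) = 1.42 - 0.86 = 0.56

0.56 bits


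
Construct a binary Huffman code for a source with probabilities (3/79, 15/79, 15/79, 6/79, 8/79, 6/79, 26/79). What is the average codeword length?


Huffman construction (repeatedly merge the two least-probable nodes; each merge adds 1 bit to every symbol beneath it): 3/79 + 6/79 = 9/79; 6/79 + 8/79 = 14/79; 9/79 + 14/79 = 23/79; 15/79 + 15/79 = 30/79; 23/79 + 26/79 = 49/79; 30/79 + 49/79 = 1. Resulting codeword lengths (in the order the probabilities were given): (4, 2, 2, 4, 4, 4, 2). L_avg = sum(p_i * l_i) = 3/79*4 + 15/79*2 + 15/79*2 + 6/79*4 + 8/79*4 + 6/79*4 + 26/79*2 = 204/79 = 2.5823

2.5823 bits


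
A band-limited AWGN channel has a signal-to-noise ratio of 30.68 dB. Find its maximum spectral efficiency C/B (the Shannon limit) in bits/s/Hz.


SNR_linear = 10^(30.68/10) = 1169.4994; C/B = log2(1 + SNR_linear) = log2(1 + 1169.4994) = 10.1929

10.1929 bits/s/Hz


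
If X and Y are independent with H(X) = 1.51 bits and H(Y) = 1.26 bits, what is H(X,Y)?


For independent variables, H(X,Y) = H(X) + H(Y) = 1.51 + 1.26 = 2.77

2.77 bits


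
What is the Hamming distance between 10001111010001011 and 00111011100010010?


Count differing positions: ^ . ^ ^ . ^ . . ^ ^ . . ^ ^ . . ^ = 9 differences

9


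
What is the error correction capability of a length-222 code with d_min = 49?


Correction capability = floor((d-1)/2) = floor((49-1)/2) = 24

24 errors


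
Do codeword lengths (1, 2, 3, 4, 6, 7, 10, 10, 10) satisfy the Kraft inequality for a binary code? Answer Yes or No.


Kraft sum = sum(2^(-l_i)) = 0.9639, need <= 1. Result: satisfied (a binary prefix-free code with these lengths exists)

Yes


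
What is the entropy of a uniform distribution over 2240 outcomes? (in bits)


H = log2(n) = log2(2240) = 11.1293

11.1293 bits


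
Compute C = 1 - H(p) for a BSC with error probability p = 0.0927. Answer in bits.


H(p) = -p*log2(p) - (1-p)*log2(1-p) = -0.0927*log2(0.0927) - 0.9073*log2(0.9073) = 0.318080 + 0.127338 = 0.4454. C = 1 - H(p) = 1 - 0.4454 = 0.5546

0.5546 bits


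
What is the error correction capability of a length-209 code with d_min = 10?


Correction capability = floor((d-1)/2) = floor((10-1)/2) = 4

4 errors


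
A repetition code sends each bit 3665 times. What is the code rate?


Rate = k/n = 1/3665

1/3665


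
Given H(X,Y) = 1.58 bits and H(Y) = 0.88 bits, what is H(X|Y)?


H(X|Y) = H(X,Y) - H(Y) = 1.58 - 0.88 = 0.7

0.7 bits


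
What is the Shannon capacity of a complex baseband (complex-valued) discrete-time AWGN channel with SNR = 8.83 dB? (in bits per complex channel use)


SNR_linear = 10^(8.83/10) = 7.6384; C = log2(1 + SNR_linear) = log2(1 + 7.6384) = 3.1108

3.1108 bits/channel use


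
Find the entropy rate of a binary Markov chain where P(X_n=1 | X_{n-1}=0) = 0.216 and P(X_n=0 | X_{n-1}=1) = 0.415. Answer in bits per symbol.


Stationary distribution: pi_0 = p10/(p01+p10) = 0.6577, pi_1 = 0.3423. Entropy rate H' = pi_0*H(p01) + pi_1*H(p10) = 0.6577*0.7528 + 0.3423*0.9791 = 0.8302

0.8302 bits/symbol


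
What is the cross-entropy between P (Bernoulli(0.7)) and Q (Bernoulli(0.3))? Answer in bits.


H(P,Q) = -p*log2(q) - (1-p)*log2(1-q). -0.7*log2(0.3) = 1.215876; -0.3*log2(0.7) = 0.154372. H(P,Q) = 1.215876 + 0.154372 = 1.3702

1.3702 bits


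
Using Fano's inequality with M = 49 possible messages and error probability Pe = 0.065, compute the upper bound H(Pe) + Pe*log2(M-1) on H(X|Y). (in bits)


H(Pe) = -Pe*log2(Pe) - (1-Pe)*log2(1-Pe) = -0.065*log2(0.065) - 0.935*log2(0.935) = 0.256322 + 0.090659 = 0.347. Pe*log2(M-1) = 0.065*log2(48) = 0.363023. Bound = H(Pe) + Pe*log2(M-1) = 0.256322 + 0.090659 + 0.363023 = 0.71

0.71 bits


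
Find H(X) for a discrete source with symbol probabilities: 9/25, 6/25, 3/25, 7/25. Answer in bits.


H = -sum(p_i * log2(p_i)). Terms: -(9/25)*log2(9/25) = 0.530615; -(6/25)*log2(6/25) = 0.494134; -(3/25)*log2(3/25) = 0.367067; -(7/25)*log2(7/25) = 0.514220. H = 0.530615 + 0.494134 + 0.367067 + 0.514220 = 1.906

1.906 bits


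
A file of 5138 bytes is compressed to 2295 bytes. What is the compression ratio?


Ratio = original / compressed = 5138 / 2295 = 2.2388

2.2388


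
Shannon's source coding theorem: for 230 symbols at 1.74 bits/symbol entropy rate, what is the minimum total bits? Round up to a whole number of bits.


Minimum bits >= n * H = 230 * 1.74 = 400.2, rounded up to a whole number of bits = 401

401 bits


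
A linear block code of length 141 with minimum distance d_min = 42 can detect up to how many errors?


Detection capability = d_min - 1 = 42 - 1 = 41

41 errors


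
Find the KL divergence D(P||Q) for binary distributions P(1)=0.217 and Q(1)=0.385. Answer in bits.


KL = p*log2(p/q) + (1-p)*log2((1-p)/(1-q)) = 0.217*log2(0.217/0.385) + 0.783*log2(0.783/0.615) = 0.0933

0.0933 bits


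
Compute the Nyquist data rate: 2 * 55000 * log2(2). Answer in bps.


Rate = 2 * B * log2(M) = 2 * 55000 * 1.0 = 110000.0

110000.0 bps


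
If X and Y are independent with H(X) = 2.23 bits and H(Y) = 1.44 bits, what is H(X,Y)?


For independent variables, H(X,Y) = H(X) + H(Y) = 2.23 + 1.44 = 3.67

3.67 bits


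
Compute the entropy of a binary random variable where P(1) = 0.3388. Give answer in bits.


H = -p*log2(p) - (1-p)*log2(1-p). -0.3388*log2(0.3388) = 0.529034; -0.6612*log2(0.6612) = 0.394632. H = 0.529034 + 0.394632 = 0.9237

0.9237 bits


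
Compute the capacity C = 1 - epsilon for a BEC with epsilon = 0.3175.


C = 1 - epsilon = 1 - 0.3175 = 0.6825

0.6825 bits


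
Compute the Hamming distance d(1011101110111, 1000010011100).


Count differing positions: . . ^ ^ ^ ^ ^ ^ . ^ . ^ ^ = 9 differences

9


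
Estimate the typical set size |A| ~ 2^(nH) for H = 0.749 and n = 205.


log2|A_typical| = nH = 205 * 0.749 = 153.545, so |A_typical| ~ 2^153.545 = 1.666e+46

1.666e+46


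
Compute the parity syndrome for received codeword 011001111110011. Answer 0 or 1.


Syndrome = XOR of all bits = 0 XOR 1 XOR 1 XOR 0 XOR 0 XOR 1 XOR 1 XOR 1 XOR 1 XOR 1 XOR 1 XOR 0 XOR 0 XOR 1 XOR 1 = 0

0


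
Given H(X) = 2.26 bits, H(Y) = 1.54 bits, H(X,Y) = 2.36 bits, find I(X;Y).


I(X;Y) = H(X) + H(Y) - H(X,Y) = 2.26 + 1.54 - 2.36 = 1.44

1.44 bits


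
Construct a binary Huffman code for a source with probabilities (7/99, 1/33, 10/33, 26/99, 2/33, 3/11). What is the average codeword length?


Huffman construction (repeatedly merge the two least-probable nodes; each merge adds 1 bit to every symbol beneath it): 1/33 + 2/33 = 1/11; 7/99 + 1/11 = 16/99; 16/99 + 26/99 = 14/33; 3/11 + 10/33 = 19/33; 14/33 + 19/33 = 1. Resulting codeword lengths (in the order the probabilities were given): (3, 4, 2, 2, 4, 2). L_avg = sum(p_i * l_i) = 7/99*3 + 1/33*4 + 10/33*2 + 26/99*2 + 2/33*4 + 3/11*2 = 223/99 = 2.2525

2.2525 bits


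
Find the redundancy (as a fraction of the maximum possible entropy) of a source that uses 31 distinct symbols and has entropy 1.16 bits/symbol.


H_max = log2(K) = log2(31) = 4.9542 bits/symbol. Redundancy = 1 - H/H_max = 1 - 1.16/4.9542 = 1 - 0.2341 = 0.7659

0.7659


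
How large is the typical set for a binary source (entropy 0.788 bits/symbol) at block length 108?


log2|A_typical| = nH = 108 * 0.788 = 85.104, so |A_typical| ~ 2^85.104 = 4.158e+25

4.158e+25


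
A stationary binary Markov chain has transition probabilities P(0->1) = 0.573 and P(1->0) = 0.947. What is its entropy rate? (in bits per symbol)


Stationary distribution: pi_0 = p10/(p01+p10) = 0.623, pi_1 = 0.377. Entropy rate H' = pi_0*H(p01) + pi_1*H(p10) = 0.623*0.9846 + 0.377*0.299 = 0.7261

0.7261 bits/symbol


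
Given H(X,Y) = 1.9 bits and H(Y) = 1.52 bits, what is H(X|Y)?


H(X|Y) = H(X,Y) - H(Y) = 1.9 - 1.52 = 0.38

0.38 bits


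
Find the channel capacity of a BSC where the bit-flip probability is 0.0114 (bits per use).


H(p) = -p*log2(p) - (1-p)*log2(1-p) = -0.0114*log2(0.0114) - 0.9886*log2(0.9886) = 0.073585 + 0.016353 = 0.0899. C = 1 - H(p) = 1 - 0.0899 = 0.9101

0.9101 bits


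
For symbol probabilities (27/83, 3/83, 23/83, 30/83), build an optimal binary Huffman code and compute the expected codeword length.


Huffman construction (repeatedly merge the two least-probable nodes; each merge adds 1 bit to every symbol beneath it): 3/83 + 23/83 = 26/83; 26/83 + 27/83 = 53/83; 30/83 + 53/83 = 1. Resulting codeword lengths (in the order the probabilities were given): (2, 3, 3, 1). L_avg = sum(p_i * l_i) = 27/83*2 + 3/83*3 + 23/83*3 + 30/83*1 = 162/83 = 1.9518

1.9518 bits


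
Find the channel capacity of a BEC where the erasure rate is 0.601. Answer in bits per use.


C = 1 - epsilon = 1 - 0.601 = 0.399

0.399 bits


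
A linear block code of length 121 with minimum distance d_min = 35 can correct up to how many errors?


Correction capability = floor((d-1)/2) = floor((35-1)/2) = 17

17 errors


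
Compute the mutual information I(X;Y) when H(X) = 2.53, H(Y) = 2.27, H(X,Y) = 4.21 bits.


I(X;Y) = H(X) + H(Y) - H(X,Y) = 2.53 + 2.27 - 4.21 = 0.59

0.59 bits


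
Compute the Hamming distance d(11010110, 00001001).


Count differing positions: ^ ^ . ^ ^ ^ ^ ^ = 7 differences

7


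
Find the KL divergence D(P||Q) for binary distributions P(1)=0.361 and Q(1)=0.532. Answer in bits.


KL = p*log2(p/q) + (1-p)*log2((1-p)/(1-q)) = 0.361*log2(0.361/0.532) + 0.639*log2(0.639/0.468) = 0.0852

0.0852 bits


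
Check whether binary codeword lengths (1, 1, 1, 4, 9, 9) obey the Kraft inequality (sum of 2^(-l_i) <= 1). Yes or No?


Kraft sum = sum(2^(-l_i)) = 1.5664, need <= 1. Result: violated (a binary prefix-free code with these lengths cannot exist)

No


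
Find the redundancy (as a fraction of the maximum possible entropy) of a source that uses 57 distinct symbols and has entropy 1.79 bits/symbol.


H_max = log2(K) = log2(57) = 5.8329 bits/symbol. Redundancy = 1 - H/H_max = 1 - 1.79/5.8329 = 1 - 0.3069 = 0.6931

0.6931


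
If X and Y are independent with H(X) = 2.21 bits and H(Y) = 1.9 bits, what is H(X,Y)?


For independent variables, H(X,Y) = H(X) + H(Y) = 2.21 + 1.9 = 4.11

4.11 bits


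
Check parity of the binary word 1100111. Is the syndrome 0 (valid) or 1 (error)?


Syndrome = XOR of all bits = 1 XOR 1 XOR 0 XOR 0 XOR 1 XOR 1 XOR 1 = 1

1


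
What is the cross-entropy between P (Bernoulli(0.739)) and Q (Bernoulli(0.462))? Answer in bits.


H(P,Q) = -p*log2(q) - (1-p)*log2(1-q). -0.739*log2(0.462) = 0.823272; -0.261*log2(0.538) = 0.233418. H(P,Q) = 0.823272 + 0.233418 = 1.0567

1.0567 bits


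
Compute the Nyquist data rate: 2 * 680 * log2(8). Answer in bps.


Rate = 2 * B * log2(M) = 2 * 680 * 3.0 = 4080.0

4080.0 bps


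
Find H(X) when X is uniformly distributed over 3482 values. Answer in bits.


H = log2(n) = log2(3482) = 11.7657

11.7657 bits


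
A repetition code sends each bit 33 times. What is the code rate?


Rate = k/n = 1/33

1/33


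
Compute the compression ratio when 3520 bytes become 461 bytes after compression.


Ratio = original / compressed = 3520 / 461 = 7.6356

7.6356


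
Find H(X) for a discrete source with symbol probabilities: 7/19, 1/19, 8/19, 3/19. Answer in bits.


H = -sum(p_i * log2(p_i)). Terms: -(7/19)*log2(7/19) = 0.530737; -(1/19)*log2(1/19) = 0.223575; -(8/19)*log2(8/19) = 0.525443; -(3/19)*log2(3/19) = 0.420468. H = 0.530737 + 0.223575 + 0.525443 + 0.420468 = 1.7002

1.7002 bits


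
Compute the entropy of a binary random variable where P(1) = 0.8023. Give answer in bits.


H = -p*log2(p) - (1-p)*log2(1-p). -0.8023*log2(0.8023) = 0.254960; -0.1977*log2(0.1977) = 0.462344. H = 0.254960 + 0.462344 = 0.7173

0.7173 bits


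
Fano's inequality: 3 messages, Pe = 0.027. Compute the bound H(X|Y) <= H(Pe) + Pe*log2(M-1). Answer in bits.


H(Pe) = -Pe*log2(Pe) - (1-Pe)*log2(1-Pe) = -0.027*log2(0.027) - 0.973*log2(0.973) = 0.140694 + 0.038422 = 0.1791. Pe*log2(M-1) = 0.027*log2(2) = 0.027000. Bound = H(Pe) + Pe*log2(M-1) = 0.140694 + 0.038422 + 0.027000 = 0.2061

0.2061 bits


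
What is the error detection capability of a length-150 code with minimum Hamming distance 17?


Detection capability = d_min - 1 = 17 - 1 = 16

16 errors


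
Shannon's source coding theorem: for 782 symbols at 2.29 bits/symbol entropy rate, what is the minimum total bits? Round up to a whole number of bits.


Minimum bits >= n * H = 782 * 2.29 = 1790.78, rounded up to a whole number of bits = 1791

1791 bits


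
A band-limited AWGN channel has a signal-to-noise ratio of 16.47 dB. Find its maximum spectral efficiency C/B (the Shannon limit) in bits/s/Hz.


SNR_linear = 10^(16.47/10) = 44.3609; C/B = log2(1 + SNR_linear) = log2(1 + 44.3609) = 5.5034

5.5034 bits/s/Hz


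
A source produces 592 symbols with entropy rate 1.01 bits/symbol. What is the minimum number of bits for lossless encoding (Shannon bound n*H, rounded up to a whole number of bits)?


Minimum bits >= n * H = 592 * 1.01 = 597.92, rounded up to a whole number of bits = 598

598 bits


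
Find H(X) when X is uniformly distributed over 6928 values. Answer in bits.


H = log2(n) = log2(6928) = 12.7582

12.7582 bits


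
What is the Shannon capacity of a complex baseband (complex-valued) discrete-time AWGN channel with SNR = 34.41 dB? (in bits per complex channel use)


SNR_linear = 10^(34.41/10) = 2760.5779; C = log2(1 + SNR_linear) = log2(1 + 2760.5779) = 11.4313

11.4313 bits/channel use


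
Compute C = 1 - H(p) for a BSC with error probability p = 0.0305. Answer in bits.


H(p) = -p*log2(p) - (1-p)*log2(1-p) = -0.0305*log2(0.0305) - 0.9695*log2(0.9695) = 0.153569 + 0.043324 = 0.1969. C = 1 - H(p) = 1 - 0.1969 = 0.8031

0.8031 bits


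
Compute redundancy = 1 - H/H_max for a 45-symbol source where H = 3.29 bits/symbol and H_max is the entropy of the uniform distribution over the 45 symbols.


H_max = log2(K) = log2(45) = 5.4919 bits/symbol. Redundancy = 1 - H/H_max = 1 - 3.29/5.4919 = 1 - 0.5991 = 0.4009

0.4009


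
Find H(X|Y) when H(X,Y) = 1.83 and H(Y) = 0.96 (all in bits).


H(X|Y) = H(X,Y) - H(Y) = 1.83 - 0.96 = 0.87

0.87 bits


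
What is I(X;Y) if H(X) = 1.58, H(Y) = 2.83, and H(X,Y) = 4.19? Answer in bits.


I(X;Y) = H(X) + H(Y) - H(X,Y) = 1.58 + 2.83 - 4.19 = 0.22

0.22 bits


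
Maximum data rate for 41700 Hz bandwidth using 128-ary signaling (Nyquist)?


Rate = 2 * B * log2(M) = 2 * 41700 * 7.0 = 583800.0

583800.0 bps


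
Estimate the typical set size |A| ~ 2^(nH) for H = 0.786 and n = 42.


log2|A_typical| = nH = 42 * 0.786 = 33.012, so |A_typical| ~ 2^33.012 = 8.662e+09

8.662e+09


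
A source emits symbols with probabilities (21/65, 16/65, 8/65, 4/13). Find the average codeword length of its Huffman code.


Huffman construction (repeatedly merge the two least-probable nodes; each merge adds 1 bit to every symbol beneath it): 8/65 + 16/65 = 24/65; 4/13 + 21/65 = 41/65; 24/65 + 41/65 = 1. Resulting codeword lengths (in the order the probabilities were given): (2, 2, 2, 2). L_avg = sum(p_i * l_i) = 21/65*2 + 16/65*2 + 8/65*2 + 4/13*2 = 2

2.0 bits


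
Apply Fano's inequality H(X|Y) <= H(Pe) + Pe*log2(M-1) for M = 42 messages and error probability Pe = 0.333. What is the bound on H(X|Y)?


H(Pe) = -Pe*log2(Pe) - (1-Pe)*log2(1-Pe) = -0.333*log2(0.333) - 0.667*log2(0.667) = 0.528273 + 0.389689 = 0.918. Pe*log2(M-1) = 0.333*log2(41) = 1.784065. Bound = H(Pe) + Pe*log2(M-1) = 0.528273 + 0.389689 + 1.784065 = 2.702

2.702 bits


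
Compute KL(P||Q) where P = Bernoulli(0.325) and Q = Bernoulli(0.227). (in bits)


KL = p*log2(p/q) + (1-p)*log2((1-p)/(1-q)) = 0.325*log2(0.325/0.227) + 0.675*log2(0.675/0.773) = 0.0363

0.0363 bits


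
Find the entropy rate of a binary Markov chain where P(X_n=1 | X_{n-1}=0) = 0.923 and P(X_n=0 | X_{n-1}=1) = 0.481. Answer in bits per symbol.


Stationary distribution: pi_0 = p10/(p01+p10) = 0.3426, pi_1 = 0.6574. Entropy rate H' = pi_0*H(p01) + pi_1*H(p10) = 0.3426*0.3915 + 0.6574*0.999 = 0.7909

0.7909 bits/symbol


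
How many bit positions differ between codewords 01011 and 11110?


Count differing positions: ^ . ^ . ^ = 3 differences

3


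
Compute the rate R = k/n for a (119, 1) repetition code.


Rate = k/n = 1/119

1/119


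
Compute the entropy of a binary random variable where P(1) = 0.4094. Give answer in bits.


H = -p*log2(p) - (1-p)*log2(1-p). -0.4094*log2(0.4094) = 0.527478; -0.5906*log2(0.5906) = 0.448706. H = 0.527478 + 0.448706 = 0.9762

0.9762 bits


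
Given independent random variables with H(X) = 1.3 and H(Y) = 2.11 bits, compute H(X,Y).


For independent variables, H(X,Y) = H(X) + H(Y) = 1.3 + 2.11 = 3.41

3.41 bits


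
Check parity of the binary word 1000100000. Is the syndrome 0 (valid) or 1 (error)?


Syndrome = XOR of all bits = 1 XOR 0 XOR 0 XOR 0 XOR 1 XOR 0 XOR 0 XOR 0 XOR 0 XOR 0 = 0

0


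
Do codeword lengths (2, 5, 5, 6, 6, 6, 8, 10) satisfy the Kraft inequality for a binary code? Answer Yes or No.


Kraft sum = sum(2^(-l_i)) = 0.3643, need <= 1. Result: satisfied (a binary prefix-free code with these lengths exists)

Yes


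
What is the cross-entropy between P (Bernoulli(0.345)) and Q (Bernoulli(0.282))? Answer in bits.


H(P,Q) = -p*log2(q) - (1-p)*log2(1-q). -0.345*log2(0.282) = 0.630050; -0.655*log2(0.718) = 0.313053. H(P,Q) = 0.630050 + 0.313053 = 0.9431

0.9431 bits


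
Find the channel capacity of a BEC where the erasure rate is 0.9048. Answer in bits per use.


C = 1 - epsilon = 1 - 0.9048 = 0.0952

0.0952 bits


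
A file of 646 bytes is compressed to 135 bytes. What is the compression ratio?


Ratio = original / compressed = 646 / 135 = 4.7852

4.7852


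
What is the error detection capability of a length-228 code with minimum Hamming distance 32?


Detection capability = d_min - 1 = 32 - 1 = 31

31 errors


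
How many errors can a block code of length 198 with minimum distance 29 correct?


Correction capability = floor((d-1)/2) = floor((29-1)/2) = 14

14 errors


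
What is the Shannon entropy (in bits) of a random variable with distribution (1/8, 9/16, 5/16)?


H = -sum(p_i * log2(p_i)). Terms: -(1/8)*log2(1/8) = 0.375000; -(9/16)*log2(9/16) = 0.466917; -(5/16)*log2(5/16) = 0.524397. H = 0.375000 + 0.466917 + 0.524397 = 1.3663

1.3663 bits


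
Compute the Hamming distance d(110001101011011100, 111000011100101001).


Count differing positions: . . ^ . . ^ ^ ^ . ^ ^ ^ ^ ^ . ^ . ^ = 11 differences

11


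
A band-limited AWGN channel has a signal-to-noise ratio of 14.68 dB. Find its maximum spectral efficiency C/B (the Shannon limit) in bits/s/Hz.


SNR_linear = 10^(14.68/10) = 29.3765; C/B = log2(1 + SNR_linear) = log2(1 + 29.3765) = 4.9249

4.9249 bits/s/Hz


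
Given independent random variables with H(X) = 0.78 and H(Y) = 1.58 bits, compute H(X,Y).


For independent variables, H(X,Y) = H(X) + H(Y) = 0.78 + 1.58 = 2.36

2.36 bits


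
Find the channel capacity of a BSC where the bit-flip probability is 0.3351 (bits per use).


H(p) = -p*log2(p) - (1-p)*log2(1-p) = -0.3351*log2(0.3351) - 0.6649*log2(0.6649) = 0.528565 + 0.391487 = 0.9201. C = 1 - H(p) = 1 - 0.9201 = 0.0799

0.0799 bits


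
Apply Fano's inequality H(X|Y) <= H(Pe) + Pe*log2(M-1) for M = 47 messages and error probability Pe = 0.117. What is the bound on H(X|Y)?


H(Pe) = -Pe*log2(Pe) - (1-Pe)*log2(1-Pe) = -0.117*log2(0.117) - 0.883*log2(0.883) = 0.362164 + 0.158511 = 0.5207. Pe*log2(M-1) = 0.117*log2(46) = 0.646257. Bound = H(Pe) + Pe*log2(M-1) = 0.362164 + 0.158511 + 0.646257 = 1.1669

1.1669 bits


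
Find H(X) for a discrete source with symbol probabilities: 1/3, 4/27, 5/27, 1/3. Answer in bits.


H = -sum(p_i * log2(p_i)). Terms: -(1/3)*log2(1/3) = 0.528321; -(4/27)*log2(4/27) = 0.408131; -(5/27)*log2(5/27) = 0.450548; -(1/3)*log2(1/3) = 0.528321. H = 0.528321 + 0.408131 + 0.450548 + 0.528321 = 1.9153

1.9153 bits


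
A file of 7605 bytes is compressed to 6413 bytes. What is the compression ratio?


Ratio = original / compressed = 7605 / 6413 = 1.1859

1.1859


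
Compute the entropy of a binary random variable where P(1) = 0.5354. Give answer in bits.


H = -p*log2(p) - (1-p)*log2(1-p). -0.5354*log2(0.5354) = 0.482562; -0.4646*log2(0.4646) = 0.513819. H = 0.482562 + 0.513819 = 0.9964

0.9964 bits


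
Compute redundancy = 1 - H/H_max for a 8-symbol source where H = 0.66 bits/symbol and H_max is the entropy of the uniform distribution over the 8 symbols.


H_max = log2(K) = log2(8) = 3.0 bits/symbol. Redundancy = 1 - H/H_max = 1 - 0.66/3.0 = 1 - 0.22 = 0.78

0.78


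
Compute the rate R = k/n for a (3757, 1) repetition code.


Rate = k/n = 1/3757

1/3757


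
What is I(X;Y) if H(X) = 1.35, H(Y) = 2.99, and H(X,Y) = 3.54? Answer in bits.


I(X;Y) = H(X) + H(Y) - H(X,Y) = 1.35 + 2.99 - 3.54 = 0.8

0.8 bits


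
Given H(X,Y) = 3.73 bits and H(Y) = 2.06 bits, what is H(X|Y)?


H(X|Y) = H(X,Y) - H(Y) = 3.73 - 2.06 = 1.67

1.67 bits


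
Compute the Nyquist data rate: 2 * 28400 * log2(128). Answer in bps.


Rate = 2 * B * log2(M) = 2 * 28400 * 7.0 = 397600.0

397600.0 bps


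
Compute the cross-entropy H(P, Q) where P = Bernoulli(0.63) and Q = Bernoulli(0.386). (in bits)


H(P,Q) = -p*log2(q) - (1-p)*log2(1-q). -0.63*log2(0.386) = 0.865196; -0.37*log2(0.614) = 0.260365. H(P,Q) = 0.865196 + 0.260365 = 1.1256

1.1256 bits


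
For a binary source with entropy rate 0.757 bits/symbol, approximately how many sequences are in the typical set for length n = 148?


log2|A_typical| = nH = 148 * 0.757 = 112.036, so |A_typical| ~ 2^112.036 = 5.323e+33

5.323e+33


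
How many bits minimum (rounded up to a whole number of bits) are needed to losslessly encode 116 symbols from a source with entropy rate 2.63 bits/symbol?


Minimum bits >= n * H = 116 * 2.63 = 305.08, rounded up to a whole number of bits = 306

306 bits


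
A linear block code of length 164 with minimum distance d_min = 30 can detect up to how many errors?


Detection capability = d_min - 1 = 30 - 1 = 29

29 errors


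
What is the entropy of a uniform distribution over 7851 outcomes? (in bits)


H = log2(n) = log2(7851) = 12.9387

12.9387 bits


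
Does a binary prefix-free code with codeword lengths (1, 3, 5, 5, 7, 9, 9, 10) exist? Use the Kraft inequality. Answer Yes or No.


Kraft sum = sum(2^(-l_i)) = 0.7002, need <= 1. Result: satisfied (a binary prefix-free code with these lengths exists)

Yes


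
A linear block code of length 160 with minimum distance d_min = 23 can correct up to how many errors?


Correction capability = floor((d-1)/2) = floor((23-1)/2) = 11

11 errors


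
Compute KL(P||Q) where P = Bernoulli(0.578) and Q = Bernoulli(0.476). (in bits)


KL = p*log2(p/q) + (1-p)*log2((1-p)/(1-q)) = 0.578*log2(0.578/0.476) + 0.422*log2(0.422/0.524) = 0.0301

0.0301 bits


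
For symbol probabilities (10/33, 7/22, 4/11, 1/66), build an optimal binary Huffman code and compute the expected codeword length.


Huffman construction (repeatedly merge the two least-probable nodes; each merge adds 1 bit to every symbol beneath it): 1/66 + 10/33 = 7/22; 7/22 + 7/22 = 7/11; 4/11 + 7/11 = 1. Resulting codeword lengths (in the order the probabilities were given): (3, 2, 1, 3). L_avg = sum(p_i * l_i) = 10/33*3 + 7/22*2 + 4/11*1 + 1/66*3 = 43/22 = 1.9545

1.9545 bits


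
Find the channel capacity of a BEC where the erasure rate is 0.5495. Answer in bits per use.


C = 1 - epsilon = 1 - 0.5495 = 0.4505

0.4505 bits


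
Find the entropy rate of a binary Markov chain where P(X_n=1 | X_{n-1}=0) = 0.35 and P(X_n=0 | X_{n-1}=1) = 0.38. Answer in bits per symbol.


Stationary distribution: pi_0 = p10/(p01+p10) = 0.5205, pi_1 = 0.4795. Entropy rate H' = pi_0*H(p01) + pi_1*H(p10) = 0.5205*0.9341 + 0.4795*0.958 = 0.9456

0.9456 bits/symbol


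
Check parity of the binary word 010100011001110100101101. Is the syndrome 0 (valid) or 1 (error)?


Syndrome = XOR of all bits = 0 XOR 1 XOR 0 XOR 1 XOR 0 XOR 0 XOR 0 XOR 1 XOR 1 XOR 0 XOR 0 XOR 1 XOR 1 XOR 1 XOR 0 XOR 1 XOR 0 XOR 0 XOR 1 XOR 0 XOR 1 XOR 1 XOR 0 XOR 1 = 0

0


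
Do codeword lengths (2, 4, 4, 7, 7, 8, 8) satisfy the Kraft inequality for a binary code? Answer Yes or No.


Kraft sum = sum(2^(-l_i)) = 0.3984, need <= 1. Result: satisfied (a binary prefix-free code with these lengths exists)

Yes


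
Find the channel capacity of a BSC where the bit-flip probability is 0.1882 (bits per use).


H(p) = -p*log2(p) - (1-p)*log2(1-p) = -0.1882*log2(0.1882) - 0.8118*log2(0.8118) = 0.453498 + 0.244192 = 0.6977. C = 1 - H(p) = 1 - 0.6977 = 0.3023

0.3023 bits


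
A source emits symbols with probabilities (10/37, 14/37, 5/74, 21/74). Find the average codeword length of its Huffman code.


Huffman construction (repeatedly merge the two least-probable nodes; each merge adds 1 bit to every symbol beneath it): 5/74 + 10/37 = 25/74; 21/74 + 25/74 = 23/37; 14/37 + 23/37 = 1. Resulting codeword lengths (in the order the probabilities were given): (3, 1, 3, 2). L_avg = sum(p_i * l_i) = 10/37*3 + 14/37*1 + 5/74*3 + 21/74*2 = 145/74 = 1.9595

1.9595 bits


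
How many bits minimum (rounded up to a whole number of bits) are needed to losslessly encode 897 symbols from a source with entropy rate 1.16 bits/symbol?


Minimum bits >= n * H = 897 * 1.16 = 1040.52, rounded up to a whole number of bits = 1041

1041 bits


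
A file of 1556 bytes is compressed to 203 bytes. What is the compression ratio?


Ratio = original / compressed = 1556 / 203 = 7.665

7.665


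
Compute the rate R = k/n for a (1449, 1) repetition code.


Rate = k/n = 1/1449

1/1449


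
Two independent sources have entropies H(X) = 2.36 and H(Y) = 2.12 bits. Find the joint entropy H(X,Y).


For independent variables, H(X,Y) = H(X) + H(Y) = 2.36 + 2.12 = 4.48

4.48 bits


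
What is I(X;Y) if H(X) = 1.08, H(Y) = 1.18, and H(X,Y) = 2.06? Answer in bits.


I(X;Y) = H(X) + H(Y) - H(X,Y) = 1.08 + 1.18 - 2.06 = 0.2

0.2 bits


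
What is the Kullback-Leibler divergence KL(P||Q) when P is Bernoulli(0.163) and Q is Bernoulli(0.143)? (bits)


KL = p*log2(p/q) + (1-p)*log2((1-p)/(1-q)) = 0.163*log2(0.163/0.143) + 0.837*log2(0.837/0.857) = 0.0023

0.0023 bits


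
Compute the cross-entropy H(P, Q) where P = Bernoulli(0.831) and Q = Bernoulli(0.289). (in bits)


H(P,Q) = -p*log2(q) - (1-p)*log2(1-q). -0.831*log2(0.289) = 1.488203; -0.169*log2(0.711) = 0.083161. H(P,Q) = 1.488203 + 0.083161 = 1.5714

1.5714 bits


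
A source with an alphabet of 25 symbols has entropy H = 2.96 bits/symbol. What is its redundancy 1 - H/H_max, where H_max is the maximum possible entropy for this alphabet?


H_max = log2(K) = log2(25) = 4.6439 bits/symbol. Redundancy = 1 - H/H_max = 1 - 2.96/4.6439 = 1 - 0.6374 = 0.3626

0.3626


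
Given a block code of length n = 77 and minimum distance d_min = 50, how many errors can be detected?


Detection capability = d_min - 1 = 50 - 1 = 49

49 errors


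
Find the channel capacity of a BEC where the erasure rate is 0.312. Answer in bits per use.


C = 1 - epsilon = 1 - 0.312 = 0.688

0.688 bits


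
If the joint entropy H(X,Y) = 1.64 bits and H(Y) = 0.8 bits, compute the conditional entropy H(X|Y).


H(X|Y) = H(X,Y) - H(Y) = 1.64 - 0.8 = 0.84

0.84 bits


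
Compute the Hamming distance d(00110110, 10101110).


Count differing positions: ^ . . ^ ^ . . . = 3 differences

3


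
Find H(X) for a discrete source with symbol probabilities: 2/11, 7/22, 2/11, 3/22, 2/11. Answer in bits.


H = -sum(p_i * log2(p_i)). Terms: -(2/11)*log2(2/11) = 0.447169; -(7/22)*log2(7/22) = 0.525661; -(2/11)*log2(2/11) = 0.447169; -(3/22)*log2(3/22) = 0.391973; -(2/11)*log2(2/11) = 0.447169. H = 0.447169 + 0.525661 + 0.447169 + 0.391973 + 0.447169 = 2.2591

2.2591 bits


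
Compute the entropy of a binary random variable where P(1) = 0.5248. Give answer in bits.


H = -p*log2(p) - (1-p)*log2(1-p). -0.5248*log2(0.5248) = 0.488148; -0.4752*log2(0.4752) = 0.510076. H = 0.488148 + 0.510076 = 0.9982

0.9982 bits


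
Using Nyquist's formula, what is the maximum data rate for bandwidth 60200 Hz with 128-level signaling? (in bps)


Rate = 2 * B * log2(M) = 2 * 60200 * 7.0 = 842800.0

842800.0 bps


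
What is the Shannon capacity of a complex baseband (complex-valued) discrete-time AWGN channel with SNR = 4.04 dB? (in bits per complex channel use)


SNR_linear = 10^(4.04/10) = 2.5351; C = log2(1 + SNR_linear) = log2(1 + 2.5351) = 1.8218

1.8218 bits/channel use


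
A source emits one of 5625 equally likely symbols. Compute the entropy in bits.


H = log2(n) = log2(5625) = 12.4576

12.4576 bits


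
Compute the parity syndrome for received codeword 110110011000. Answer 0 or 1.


Syndrome = XOR of all bits = 1 XOR 1 XOR 0 XOR 1 XOR 1 XOR 0 XOR 0 XOR 1 XOR 1 XOR 0 XOR 0 XOR 0 = 0

0


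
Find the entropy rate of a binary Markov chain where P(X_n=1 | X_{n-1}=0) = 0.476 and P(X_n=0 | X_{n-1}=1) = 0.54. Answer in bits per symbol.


Stationary distribution: pi_0 = p10/(p01+p10) = 0.5315, pi_1 = 0.4685. Entropy rate H' = pi_0*H(p01) + pi_1*H(p10) = 0.5315*0.9983 + 0.4685*0.9954 = 0.997

0.997 bits/symbol


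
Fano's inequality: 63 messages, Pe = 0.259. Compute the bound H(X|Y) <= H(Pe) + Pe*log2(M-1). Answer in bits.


H(Pe) = -Pe*log2(Pe) - (1-Pe)*log2(1-Pe) = -0.259*log2(0.259) - 0.741*log2(0.741) = 0.504785 + 0.320449 = 0.8252. Pe*log2(M-1) = 0.259*log2(62) = 1.542137. Bound = H(Pe) + Pe*log2(M-1) = 0.504785 + 0.320449 + 1.542137 = 2.3674

2.3674 bits


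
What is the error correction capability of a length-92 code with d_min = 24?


Correction capability = floor((d-1)/2) = floor((24-1)/2) = 11

11 errors


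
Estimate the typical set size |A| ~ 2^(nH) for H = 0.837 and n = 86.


log2|A_typical| = nH = 86 * 0.837 = 71.982, so |A_typical| ~ 2^71.982 = 4.664e+21

4.664e+21


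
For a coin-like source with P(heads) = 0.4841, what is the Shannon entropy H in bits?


H = -p*log2(p) - (1-p)*log2(1-p). -0.4841*log2(0.4841) = 0.506670; -0.5159*log2(0.5159) = 0.492600. H = 0.506670 + 0.492600 = 0.9993

0.9993 bits


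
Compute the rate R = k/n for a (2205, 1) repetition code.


Rate = k/n = 1/2205

1/2205


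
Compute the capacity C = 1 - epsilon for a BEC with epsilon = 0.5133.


C = 1 - epsilon = 1 - 0.5133 = 0.4867

0.4867 bits


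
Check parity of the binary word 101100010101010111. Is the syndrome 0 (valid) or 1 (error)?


Syndrome = XOR of all bits = 1 XOR 0 XOR 1 XOR 1 XOR 0 XOR 0 XOR 0 XOR 1 XOR 0 XOR 1 XOR 0 XOR 1 XOR 0 XOR 1 XOR 0 XOR 1 XOR 1 XOR 1 = 0

0


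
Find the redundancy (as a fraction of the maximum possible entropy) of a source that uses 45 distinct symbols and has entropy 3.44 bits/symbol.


H_max = log2(K) = log2(45) = 5.4919 bits/symbol. Redundancy = 1 - H/H_max = 1 - 3.44/5.4919 = 1 - 0.6264 = 0.3736

0.3736


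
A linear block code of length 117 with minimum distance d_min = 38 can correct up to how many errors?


Correction capability = floor((d-1)/2) = floor((38-1)/2) = 18

18 errors


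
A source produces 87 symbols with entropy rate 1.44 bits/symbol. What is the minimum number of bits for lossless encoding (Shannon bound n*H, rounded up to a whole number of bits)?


Minimum bits >= n * H = 87 * 1.44 = 125.28, rounded up to a whole number of bits = 126

126 bits


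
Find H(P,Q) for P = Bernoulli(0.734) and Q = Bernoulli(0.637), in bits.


H(P,Q) = -p*log2(q) - (1-p)*log2(1-q). -0.734*log2(0.637) = 0.477566; -0.266*log2(0.363) = 0.388881. H(P,Q) = 0.477566 + 0.388881 = 0.8664

0.8664 bits


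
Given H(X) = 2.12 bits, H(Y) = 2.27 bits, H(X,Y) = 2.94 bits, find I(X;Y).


I(X;Y) = H(X) + H(Y) - H(X,Y) = 2.12 + 2.27 - 2.94 = 1.45

1.45 bits


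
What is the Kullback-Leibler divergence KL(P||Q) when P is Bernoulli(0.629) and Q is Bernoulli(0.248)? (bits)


KL = p*log2(p/q) + (1-p)*log2((1-p)/(1-q)) = 0.629*log2(0.629/0.248) + 0.371*log2(0.371/0.752) = 0.4664

0.4664 bits


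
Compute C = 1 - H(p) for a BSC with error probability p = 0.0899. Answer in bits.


H(p) = -p*log2(p) - (1-p)*log2(1-p) = -0.0899*log2(0.0899) - 0.9101*log2(0.9101) = 0.312451 + 0.123685 = 0.4361. C = 1 - H(p) = 1 - 0.4361 = 0.5639

0.5639 bits


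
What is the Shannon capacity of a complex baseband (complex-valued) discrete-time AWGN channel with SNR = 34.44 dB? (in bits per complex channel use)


SNR_linear = 10^(34.44/10) = 2779.7133; C = log2(1 + SNR_linear) = log2(1 + 2779.7133) = 11.4412

11.4412 bits/channel use


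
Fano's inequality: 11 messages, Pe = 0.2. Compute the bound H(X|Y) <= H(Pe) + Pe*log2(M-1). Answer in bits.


H(Pe) = -Pe*log2(Pe) - (1-Pe)*log2(1-Pe) = -0.2*log2(0.2) - 0.8*log2(0.8) = 0.464386 + 0.257542 = 0.7219. Pe*log2(M-1) = 0.2*log2(10) = 0.664386. Bound = H(Pe) + Pe*log2(M-1) = 0.464386 + 0.257542 + 0.664386 = 1.3863

1.3863 bits


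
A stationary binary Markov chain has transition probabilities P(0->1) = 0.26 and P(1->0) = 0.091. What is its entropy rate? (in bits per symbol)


Stationary distribution: pi_0 = p10/(p01+p10) = 0.2593, pi_1 = 0.7407. Entropy rate H' = pi_0*H(p01) + pi_1*H(p10) = 0.2593*0.8267 + 0.7407*0.4398 = 0.5401

0.5401 bits/symbol


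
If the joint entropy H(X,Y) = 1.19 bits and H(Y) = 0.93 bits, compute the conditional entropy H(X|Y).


H(X|Y) = H(X,Y) - H(Y) = 1.19 - 0.93 = 0.26

0.26 bits


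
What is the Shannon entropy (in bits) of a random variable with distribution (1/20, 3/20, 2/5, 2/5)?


H = -sum(p_i * log2(p_i)). Terms: -(1/20)*log2(1/20) = 0.216096; -(3/20)*log2(3/20) = 0.410545; -(2/5)*log2(2/5) = 0.528771; -(2/5)*log2(2/5) = 0.528771. H = 0.216096 + 0.410545 + 0.528771 + 0.528771 = 1.6842

1.6842 bits


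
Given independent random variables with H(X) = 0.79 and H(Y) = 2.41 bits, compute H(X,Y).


For independent variables, H(X,Y) = H(X) + H(Y) = 0.79 + 2.41 = 3.2

3.2 bits


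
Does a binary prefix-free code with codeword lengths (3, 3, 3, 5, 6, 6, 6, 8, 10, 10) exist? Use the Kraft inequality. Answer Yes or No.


Kraft sum = sum(2^(-l_i)) = 0.459, need <= 1. Result: satisfied (a binary prefix-free code with these lengths exists)

Yes


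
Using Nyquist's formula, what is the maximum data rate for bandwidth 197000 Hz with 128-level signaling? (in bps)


Rate = 2 * B * log2(M) = 2 * 197000 * 7.0 = 2758000.0

2758000.0 bps


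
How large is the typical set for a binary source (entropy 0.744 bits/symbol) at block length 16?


log2|A_typical| = nH = 16 * 0.744 = 11.904, so |A_typical| ~ 2^11.904 = 3.832e+03

3.832e+03
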